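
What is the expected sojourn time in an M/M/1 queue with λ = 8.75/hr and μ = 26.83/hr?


W = 1/(μ−λ) = 1/(26.83 − 8.75) = 1/18.08 = 0.05531 hr

Final: 0.05531 hr


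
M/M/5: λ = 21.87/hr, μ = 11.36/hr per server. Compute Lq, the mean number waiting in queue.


a = λ/μ = 1.9252; ρ = a/5 = 0.3850
P₀ = 0.144964
Lq = P₀·a^c·ρ / (c!·(1−ρ)²) = 0.144964·26.44553·0.3850/(120·0.37818)
= 0.03253

Final: 0.03253


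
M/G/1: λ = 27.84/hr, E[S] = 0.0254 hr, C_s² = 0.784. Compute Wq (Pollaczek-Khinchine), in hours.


ρ = λ·E[S] = 27.84·0.0254 = 0.7071
E[S²] = E[S]²(1+C_s²) = 0.0254²·(1+0.784) = 0.001151
Wq = λ·E[S²]/(2(1−ρ)) = 27.84·0.001151/(2·0.2929) = 0.05471 hr

Final: 0.05471 hr


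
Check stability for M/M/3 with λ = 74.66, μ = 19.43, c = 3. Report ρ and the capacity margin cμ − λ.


Total capacity cμ = 3·19.43 = 58.29/hr
ρ = λ/(cμ) = 74.66/58.29 = 1.2808
Stable ⇔ ρ < 1: NO
Spare capacity = cμ − λ = 58.29 − 74.66 = -16.37/hr

Final: ρ = 1.2808; unstable; margin = -16.37/hr


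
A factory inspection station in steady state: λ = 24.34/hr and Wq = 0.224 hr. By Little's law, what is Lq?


Lq = λWq = 24.34·0.224 = 5.4522

Final: 5.4522


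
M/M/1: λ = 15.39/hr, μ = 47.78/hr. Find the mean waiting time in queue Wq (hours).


ρ = 15.39/47.78 = 0.3221
Wq = ρ/(μ−λ) = 0.3221/(47.78 − 15.39) = 0.3221/32.39 = 0.009944 hr

Final: 0.009944 hr


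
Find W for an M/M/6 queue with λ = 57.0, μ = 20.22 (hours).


a = 2.8190; ρ = 0.4698; P₀ = 0.058978
Lq = P₀·a^c·ρ/(c!(1−ρ)²) = 0.06871
Wq = Lq/λ = 0.06871/57.0 = 0.001205 hr
W = Wq + 1/μ = 0.001205 + 0.04946 = 0.05066 hr

Final: 0.05066 hr


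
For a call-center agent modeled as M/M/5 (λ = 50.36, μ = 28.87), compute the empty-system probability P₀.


a = λ/μ = 50.36/28.87 = 1.7444; ρ = a/c = 0.3489
Σ_{k=0}^{4} a^k/k! (terms k=0..4) = 1.00000 + 1.74437 + 1.52142 + 0.88464 + 0.38578 = 5.53621
Tail: a^5/(5!(1−ρ)) = 16.15082/(120·0.6511) = 0.20670
P₀ = 1/(5.53621 + 0.20670) = 1/5.74291 = 0.174128

Final: 0.174128


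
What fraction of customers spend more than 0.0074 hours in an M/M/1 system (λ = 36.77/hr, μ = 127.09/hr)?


W ~ Exponential(μ−λ) for M/M/1.
μ − λ = 127.09 − 36.77 = 90.3200
P(W > t) = e^{−(μ−λ)t} = e^{−0.6684} = 0.512544

Final: 0.512544


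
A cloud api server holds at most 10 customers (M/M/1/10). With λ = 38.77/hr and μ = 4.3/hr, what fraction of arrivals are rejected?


ρ = λ/μ = 38.77/4.3 = 9.0163
P_K = (1−ρ)ρ^K/(1−ρ^(K+1)) = (-8.0163·3550368684.511638)/(1 − 32011114860.120052)
= -28460746175.608414/-32011114859.120052 = 0.889090

Final: 0.889090


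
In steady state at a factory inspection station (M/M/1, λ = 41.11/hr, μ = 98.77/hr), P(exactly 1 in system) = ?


ρ = 41.11/98.77 = 0.4162
P_n = (1−ρ)·ρ^n = (1 − 0.4162)·0.4162^1 = 0.5838·0.416219 = 0.242981

Final: 0.242981


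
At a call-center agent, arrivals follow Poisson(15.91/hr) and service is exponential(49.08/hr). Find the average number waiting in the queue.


ρ = 15.91/49.08 = 0.3242
Lq = ρ²/(1−ρ) = 0.1051/0.6758 = 0.1555

Final: 0.1555


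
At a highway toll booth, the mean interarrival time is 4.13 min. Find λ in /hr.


λ = 1/(interarrival time) in consistent units.
1 hour = 60 min, so λ = 60/4.13 = 14.5278 per hour

Final: 14.5278 /hr


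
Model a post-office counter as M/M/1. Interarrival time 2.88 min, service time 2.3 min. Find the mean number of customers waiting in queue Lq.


λ = 60/2.88 = 20.8333 /hr
μ = 60/2.3 = 26.0870 /hr
ρ = λ/μ = 20.8333/26.0870 = 0.7986
Lq = ρ²/(1−ρ) = 0.6378/0.2014 = 3.1669

Final: 3.1669


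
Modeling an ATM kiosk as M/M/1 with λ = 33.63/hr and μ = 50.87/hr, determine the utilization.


ρ = λ/μ = 33.63/50.87 = 0.6611

Final: 0.6611


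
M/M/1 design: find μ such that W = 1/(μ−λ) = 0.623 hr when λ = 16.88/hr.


W = 1/(μ−λ) ⇒ μ − λ = 1/W = 1/0.623 = 1.6051
μ = λ + 1/W = 16.88 + 1.6051 = 18.4851 per hr

Final: 18.4851 /hr


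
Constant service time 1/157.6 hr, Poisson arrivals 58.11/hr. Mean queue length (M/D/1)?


ρ = 58.11/157.6 = 0.3687
M/D/1: Lq = ρ²/(2(1−ρ)) = 0.1360/(2·0.6313) = 0.10768

Final: 0.10768


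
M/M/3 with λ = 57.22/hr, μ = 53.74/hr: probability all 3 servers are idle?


a = λ/μ = 57.22/53.74 = 1.0648; ρ = a/c = 0.3549
Σ_{k=0}^{2} a^k/k! (terms k=0..2) = 1.00000 + 1.06476 + 0.56685 = 2.63161
Tail: a^3/(3!(1−ρ)) = 1.20712/(6·0.6451) = 0.31188
P₀ = 1/(2.63161 + 0.31188) = 1/2.94349 = 0.339733

Final: 0.339733


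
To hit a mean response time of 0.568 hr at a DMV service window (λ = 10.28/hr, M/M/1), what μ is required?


W = 1/(μ−λ) ⇒ μ − λ = 1/W = 1/0.568 = 1.7606
μ = λ + 1/W = 10.28 + 1.7606 = 12.0406 per hr

Final: 12.0406 /hr


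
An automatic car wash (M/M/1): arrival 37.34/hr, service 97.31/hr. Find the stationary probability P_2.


ρ = 37.34/97.31 = 0.3837
P_n = (1−ρ)·ρ^n = (1 − 0.3837)·0.3837^2 = 0.6163·0.147243 = 0.090742

Final: 0.090742


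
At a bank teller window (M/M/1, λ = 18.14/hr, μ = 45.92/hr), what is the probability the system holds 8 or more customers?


ρ = 18.14/45.92 = 0.3950
P(N ≥ n) = ρ^n = 0.3950^8 = 0.0005930

Final: 0.0005930


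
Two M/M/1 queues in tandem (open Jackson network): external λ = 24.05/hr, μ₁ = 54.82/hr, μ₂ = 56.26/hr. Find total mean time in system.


Each node sees arrival rate λ = 24.05/hr (tandem ⇒ throughput preserved).
W₁ = 1/(μ₁−λ) = 1/(54.82−24.05) = 0.03250 hr
W₂ = 1/(μ₂−λ) = 1/(56.26−24.05) = 0.03105 hr
W_total = W₁ + W₂ = 0.03250 + 0.03105 = 0.06355 hr

Final: 0.06355 hr


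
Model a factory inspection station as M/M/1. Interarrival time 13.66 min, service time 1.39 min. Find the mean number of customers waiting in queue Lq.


λ = 60/13.66 = 4.3924 /hr
μ = 60/1.39 = 43.1655 /hr
ρ = λ/μ = 4.3924/43.1655 = 0.1018
Lq = ρ²/(1−ρ) = 0.01035/0.8982 = 0.01153

Final: 0.01153


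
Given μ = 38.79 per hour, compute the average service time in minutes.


Mean service time = 1/μ = 1/38.79 hour = 0.02578 hour
In minutes: 0.02578 × 60 = 1.5468 min

Final: 1.5468 min


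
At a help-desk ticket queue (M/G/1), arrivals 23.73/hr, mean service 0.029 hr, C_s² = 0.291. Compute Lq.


ρ = λ·E[S] = 23.73·0.029 = 0.6882
Lq = ρ²(1+C_s²)/(2(1−ρ)) = 0.4736·(1+0.291)/(2·0.3118)
= 0.4736·1.2910/0.6237 = 0.98032

Final: 0.98032


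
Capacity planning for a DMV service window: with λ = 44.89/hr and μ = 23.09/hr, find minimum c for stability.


Stability requires cμ > λ ⇔ c > λ/μ.
λ/μ = 44.89/23.09 = 1.9441
Minimum integer c = ⌊1.9441⌋ + 1 = 2
Check: 2·23.09 = 46.18 > 44.89, while 1·23.09 = 23.09 ≤ 44.89

Final: 2 servers


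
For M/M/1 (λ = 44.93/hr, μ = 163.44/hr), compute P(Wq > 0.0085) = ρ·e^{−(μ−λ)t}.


ρ = 44.93/163.44 = 0.2749
P(Wq > t) = ρ·e^{−(μ−λ)t} = 0.2749·e^{−1.0073}
= 0.2749·0.365191 = 0.100392

Final: 0.100392


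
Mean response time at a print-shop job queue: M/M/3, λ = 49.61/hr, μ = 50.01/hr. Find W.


a = 0.9920; ρ = 0.3307; P₀ = 0.366688
Lq = P₀·a^c·ρ/(c!(1−ρ)²) = 0.04403
Wq = Lq/λ = 0.04403/49.61 = 0.0008876 hr
W = Wq + 1/μ = 0.0008876 + 0.02000 = 0.02088 hr

Final: 0.02088 hr


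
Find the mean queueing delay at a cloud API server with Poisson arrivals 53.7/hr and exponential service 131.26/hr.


ρ = 53.7/131.26 = 0.4091
Wq = ρ/(μ−λ) = 0.4091/(131.26 − 53.7) = 0.4091/77.56 = 0.005275 hr

Final: 0.005275 hr


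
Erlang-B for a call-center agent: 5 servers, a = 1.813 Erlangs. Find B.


B(c,a) = (a^c/c!) / Σ_{k=0}^{c} a^k/k!
a^5/5! = 0.163233
Σ terms (k=0..5): 1.00000 + 1.81300 + 1.64348 + 0.99321 + 0.45017 + 0.16323 = 6.063103
B = 0.163233/6.063103 = 0.026922

Final: 0.026922


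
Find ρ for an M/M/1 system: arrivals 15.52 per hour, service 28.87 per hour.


ρ = λ/μ = 15.52/28.87 = 0.5376

Final: 0.5376


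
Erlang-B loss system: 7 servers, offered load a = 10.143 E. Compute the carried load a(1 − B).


B(7,10.143) = 0.415363 (Erlang-B)
Carried load = a(1 − B) = 10.143·(1 − 0.415363) = 10.143·0.584637 = 5.9300 E

Final: 5.9300 Erlangs


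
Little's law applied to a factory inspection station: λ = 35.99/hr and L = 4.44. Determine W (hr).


W = L/λ = 4.44/35.99 = 0.1234 hr

Final: 0.1234 hr


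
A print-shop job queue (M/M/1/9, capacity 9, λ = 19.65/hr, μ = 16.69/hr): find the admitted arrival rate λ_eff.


ρ = 1.1774; P_K = (1−ρ)ρ^9/(1−ρ^10) = 0.187220
λ_eff = λ(1 − P_K) = 19.65·(1 − 0.187220) = 19.65·0.812780 = 15.9711 /hr

Final: 15.9711 /hr


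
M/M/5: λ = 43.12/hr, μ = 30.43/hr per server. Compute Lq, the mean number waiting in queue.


a = λ/μ = 1.4170; ρ = a/5 = 0.2834
P₀ = 0.242151
Lq = P₀·a^c·ρ / (c!·(1−ρ)²) = 0.242151·5.71326·0.2834/(120·0.51351)
= 0.006363

Final: 0.006363


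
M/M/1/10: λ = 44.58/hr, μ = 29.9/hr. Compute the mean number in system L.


ρ = 44.58/29.9 = 1.4910
L = ρ[1 − (K+1)ρ^K + Kρ^(K+1)] / [(1−ρ)(1−ρ^(K+1))]
Numerator: 1.4910·(1 − 11·54.286114 + 10·80.938963) = 317.937951
Denominator: (-0.4910)·(-79.938963) = 39.247624
L = 317.937951/39.247624 = 8.1008

Final: 8.1008


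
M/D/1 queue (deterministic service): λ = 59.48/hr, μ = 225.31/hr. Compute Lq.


ρ = 59.48/225.31 = 0.2640
M/D/1: Lq = ρ²/(2(1−ρ)) = 0.06969/(2·0.7360) = 0.04734

Final: 0.04734


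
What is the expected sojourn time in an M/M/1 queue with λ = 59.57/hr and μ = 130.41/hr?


W = 1/(μ−λ) = 1/(130.41 − 59.57) = 1/70.84 = 0.01412 hr

Final: 0.01412 hr


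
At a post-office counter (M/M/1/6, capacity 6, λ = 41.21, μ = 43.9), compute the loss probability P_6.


ρ = λ/μ = 41.21/43.9 = 0.9387
P_K = (1−ρ)ρ^K/(1−ρ^(K+1)) = (0.06128·0.684272)/(1 − 0.642343)
= 0.041929/0.357657 = 0.117233

Final: 0.117233


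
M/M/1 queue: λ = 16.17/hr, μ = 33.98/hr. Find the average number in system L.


ρ = λ/μ = 16.17/33.98 = 0.4759
L = ρ/(1−ρ) = 0.4759/(1 − 0.4759) = 0.4759/0.5241 = 0.9079

Final: 0.9079


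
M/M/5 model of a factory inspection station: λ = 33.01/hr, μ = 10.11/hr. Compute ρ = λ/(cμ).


ρ = λ/(cμ) = 33.01/(5·10.11) = 33.01/50.55 = 0.6530

Final: 0.6530


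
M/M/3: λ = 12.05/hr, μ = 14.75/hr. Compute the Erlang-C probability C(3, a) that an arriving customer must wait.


a = λ/μ = 0.8169; ρ = a/3 = 0.2723
P₀ = 0.439458 (from M/M/c formula)
C(c,a) = [a^c/(c!(1−ρ))]·P₀ = [0.54524/(6·0.7277)]·0.439458
= 0.12488·0.439458 = 0.054879

Final: 0.054879


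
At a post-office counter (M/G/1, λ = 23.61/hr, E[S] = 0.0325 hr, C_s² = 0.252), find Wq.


ρ = λ·E[S] = 23.61·0.0325 = 0.7673
E[S²] = E[S]²(1+C_s²) = 0.0325²·(1+0.252) = 0.001322
Wq = λ·E[S²]/(2(1−ρ)) = 23.61·0.001322/(2·0.2327) = 0.06709 hr

Final: 0.06709 hr


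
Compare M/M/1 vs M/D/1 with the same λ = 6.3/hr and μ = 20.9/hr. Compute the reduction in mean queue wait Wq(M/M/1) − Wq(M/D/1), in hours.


ρ = 6.3/20.9 = 0.3014
Wq(M/M/1) = ρ/(μ−λ) = 0.3014/14.60 = 0.02065 hr
Wq(M/D/1) = ρ/(2(μ−λ)) = 0.01032 hr
Savings = 0.02065 − 0.01032 = 0.01032 hr

Final: 0.01032 hr


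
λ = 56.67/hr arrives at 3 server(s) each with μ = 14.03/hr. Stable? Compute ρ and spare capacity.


Total capacity cμ = 3·14.03 = 42.09/hr
ρ = λ/(cμ) = 56.67/42.09 = 1.3464
Stable ⇔ ρ < 1: NO
Spare capacity = cμ − λ = 42.09 − 56.67 = -14.58/hr

Final: ρ = 1.3464; unstable; margin = -14.58/hr


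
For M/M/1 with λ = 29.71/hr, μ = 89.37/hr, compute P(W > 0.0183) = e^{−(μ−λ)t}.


W ~ Exponential(μ−λ) for M/M/1.
μ − λ = 89.37 − 29.71 = 59.6600
P(W > t) = e^{−(μ−λ)t} = e^{−1.0918} = 0.335619

Final: 0.335619


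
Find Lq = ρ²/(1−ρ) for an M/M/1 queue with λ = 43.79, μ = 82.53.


ρ = 43.79/82.53 = 0.5306
Lq = ρ²/(1−ρ) = 0.2815/0.4694 = 0.5998

Final: 0.5998


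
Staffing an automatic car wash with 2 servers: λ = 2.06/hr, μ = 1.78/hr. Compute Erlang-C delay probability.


a = λ/μ = 1.1573; ρ = a/2 = 0.5787
P₀ = 0.266904 (from M/M/c formula)
C(c,a) = [a^c/(c!(1−ρ))]·P₀ = [1.33935/(2·0.4213)]·0.266904
= 1.58936·0.266904 = 0.424207

Final: 0.424207


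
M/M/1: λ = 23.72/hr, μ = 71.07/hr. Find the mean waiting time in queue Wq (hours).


ρ = 23.72/71.07 = 0.3338
Wq = ρ/(μ−λ) = 0.3338/(71.07 − 23.72) = 0.3338/47.35 = 0.007049 hr

Final: 0.007049 hr


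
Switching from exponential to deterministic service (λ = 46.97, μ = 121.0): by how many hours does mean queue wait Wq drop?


ρ = 46.97/121.0 = 0.3882
Wq(M/M/1) = ρ/(μ−λ) = 0.3882/74.03 = 0.005244 hr
Wq(M/D/1) = ρ/(2(μ−λ)) = 0.002622 hr
Savings = 0.005244 − 0.002622 = 0.002622 hr

Final: 0.002622 hr


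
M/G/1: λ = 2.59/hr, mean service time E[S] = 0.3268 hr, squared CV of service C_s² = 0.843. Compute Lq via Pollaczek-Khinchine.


ρ = λ·E[S] = 2.59·0.3268 = 0.8464
Lq = ρ²(1+C_s²)/(2(1−ρ)) = 0.7164·(1+0.843)/(2·0.1536)
= 0.7164·1.8430/0.3072 = 4.29835

Final: 4.29835


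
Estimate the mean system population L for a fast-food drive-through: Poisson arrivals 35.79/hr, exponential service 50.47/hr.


ρ = λ/μ = 35.79/50.47 = 0.7091
L = ρ/(1−ρ) = 0.7091/(1 − 0.7091) = 0.7091/0.2909 = 2.4380

Final: 2.4380


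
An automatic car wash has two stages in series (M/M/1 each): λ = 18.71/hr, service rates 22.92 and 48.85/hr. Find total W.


Each node sees arrival rate λ = 18.71/hr (tandem ⇒ throughput preserved).
W₁ = 1/(μ₁−λ) = 1/(22.92−18.71) = 0.23753 hr
W₂ = 1/(μ₂−λ) = 1/(48.85−18.71) = 0.03318 hr
W_total = W₁ + W₂ = 0.23753 + 0.03318 = 0.27071 hr

Final: 0.27071 hr


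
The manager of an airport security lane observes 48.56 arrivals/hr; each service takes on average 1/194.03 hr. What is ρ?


ρ = λ/μ = 48.56/194.03 = 0.2503

Final: 0.2503


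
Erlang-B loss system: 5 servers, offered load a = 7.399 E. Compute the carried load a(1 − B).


B(5,7.399) = 0.447493 (Erlang-B)
Carried load = a(1 − B) = 7.399·(1 − 0.447493) = 7.399·0.552507 = 4.0880 E

Final: 4.0880 Erlangs


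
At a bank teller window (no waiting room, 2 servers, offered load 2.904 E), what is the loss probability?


B(c,a) = (a^c/c!) / Σ_{k=0}^{c} a^k/k!
a^2/2! = 4.216608
Σ terms (k=0..2): 1.00000 + 2.90400 + 4.21661 = 8.120608
B = 4.216608/8.120608 = 0.519248

Final: 0.519248


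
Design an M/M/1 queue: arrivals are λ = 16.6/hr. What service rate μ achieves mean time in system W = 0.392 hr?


W = 1/(μ−λ) ⇒ μ − λ = 1/W = 1/0.392 = 2.5510
μ = λ + 1/W = 16.6 + 2.5510 = 19.1510 per hr

Final: 19.1510 /hr


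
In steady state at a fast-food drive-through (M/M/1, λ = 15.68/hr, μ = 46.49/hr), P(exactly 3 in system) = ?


ρ = 15.68/46.49 = 0.3373
P_n = (1−ρ)·ρ^n = (1 − 0.3373)·0.3373^3 = 0.6627·0.038367 = 0.025427

Final: 0.025427


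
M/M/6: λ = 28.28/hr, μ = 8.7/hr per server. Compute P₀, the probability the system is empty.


a = λ/μ = 28.28/8.7 = 3.2506; ρ = a/c = 0.5418
Σ_{k=0}^{5} a^k/k! (terms k=0..5) = 1.00000 + 3.25057 + 5.28312 + 5.72439 + 4.65189 + 3.02426 = 22.93423
Tail: a^6/(6!(1−ρ)) = 1179.67103/(720·0.4582) = 3.57551
P₀ = 1/(22.93423 + 3.57551) = 1/26.50974 = 0.037722

Final: 0.037722


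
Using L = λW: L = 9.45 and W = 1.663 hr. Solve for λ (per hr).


λ = L/W = 9.45/1.663 = 5.6825 /hr

Final: 5.6825 /hr


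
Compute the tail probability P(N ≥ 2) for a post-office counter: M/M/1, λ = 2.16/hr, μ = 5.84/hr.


ρ = 2.16/5.84 = 0.3699
P(N ≥ n) = ρ^n = 0.3699^2 = 0.136799

Final: 0.136799


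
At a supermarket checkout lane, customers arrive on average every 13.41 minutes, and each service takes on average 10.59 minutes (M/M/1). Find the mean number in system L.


λ = 60/13.41 = 4.4743 /hr
μ = 60/10.59 = 5.6657 /hr
ρ = λ/μ = 4.4743/5.6657 = 0.7897
L = ρ/(1−ρ) = 0.7897/0.2103 = 3.7553

Final: 3.7553


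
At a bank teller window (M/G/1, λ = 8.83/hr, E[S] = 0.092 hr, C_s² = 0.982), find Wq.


ρ = λ·E[S] = 8.83·0.092 = 0.8124
E[S²] = E[S]²(1+C_s²) = 0.092²·(1+0.982) = 0.016776
Wq = λ·E[S²]/(2(1−ρ)) = 8.83·0.016776/(2·0.1876) = 0.39472 hr

Final: 0.39472 hr


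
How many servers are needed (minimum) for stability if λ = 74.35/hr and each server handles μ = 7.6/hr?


Stability requires cμ > λ ⇔ c > λ/μ.
λ/μ = 74.35/7.6 = 9.7829
Minimum integer c = ⌊9.7829⌋ + 1 = 10
Check: 10·7.6 = 76.00 > 74.35, while 9·7.6 = 68.40 ≤ 74.35

Final: 10 servers


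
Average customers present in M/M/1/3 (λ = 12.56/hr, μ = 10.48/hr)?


ρ = 12.56/10.48 = 1.1985
L = ρ[1 − (K+1)ρ^K + Kρ^(K+1)] / [(1−ρ)(1−ρ^(K+1))]
Numerator: 1.1985·(1 − 4·1.721413 + 3·2.063067) = 0.363797
Denominator: (-0.1985)·(-1.063067) = 0.210990
L = 0.363797/0.210990 = 1.7242

Final: 1.7242


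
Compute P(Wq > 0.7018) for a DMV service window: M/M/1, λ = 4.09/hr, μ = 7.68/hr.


ρ = 4.09/7.68 = 0.5326
P(Wq > t) = ρ·e^{−(μ−λ)t} = 0.5326·e^{−2.5195}
= 0.5326·0.080503 = 0.042872

Final: 0.042872


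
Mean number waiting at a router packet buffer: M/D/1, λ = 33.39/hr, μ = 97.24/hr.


ρ = 33.39/97.24 = 0.3434
M/D/1: Lq = ρ²/(2(1−ρ)) = 0.1179/(2·0.6566) = 0.08978

Final: 0.08978


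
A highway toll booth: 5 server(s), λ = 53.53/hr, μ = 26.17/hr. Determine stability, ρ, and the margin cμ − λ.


Total capacity cμ = 5·26.17 = 130.85/hr
ρ = λ/(cμ) = 53.53/130.85 = 0.4091
Stable ⇔ ρ < 1: YES
Spare capacity = cμ − λ = 130.85 − 53.53 = 77.32/hr

Final: ρ = 0.4091; stable; margin = 77.32/hr


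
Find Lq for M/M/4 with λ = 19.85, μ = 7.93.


a = λ/μ = 2.5032; ρ = a/4 = 0.6258
P₀ = 0.073414
Lq = P₀·a^c·ρ / (c!·(1−ρ)²) = 0.073414·39.25991·0.6258/(24·0.14003)
= 0.53667

Final: 0.53667


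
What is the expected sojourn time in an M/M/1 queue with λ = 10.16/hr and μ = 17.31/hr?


W = 1/(μ−λ) = 1/(17.31 − 10.16) = 1/7.15 = 0.1399 hr

Final: 0.1399 hr


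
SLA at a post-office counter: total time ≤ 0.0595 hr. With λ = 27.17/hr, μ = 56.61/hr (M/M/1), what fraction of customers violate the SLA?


W ~ Exponential(μ−λ) for M/M/1.
μ − λ = 56.61 − 27.17 = 29.4400
P(W > t) = e^{−(μ−λ)t} = e^{−1.7517} = 0.173482

Final: 0.173482


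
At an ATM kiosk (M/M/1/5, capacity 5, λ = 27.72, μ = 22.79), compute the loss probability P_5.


ρ = λ/μ = 27.72/22.79 = 1.2163
P_K = (1−ρ)ρ^K/(1−ρ^(K+1)) = (-0.2163·2.662223)/(1 − 3.238123)
= -0.575900/-2.238123 = 0.257314

Final: 0.257314


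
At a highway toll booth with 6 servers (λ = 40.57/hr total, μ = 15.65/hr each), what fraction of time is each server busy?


ρ = λ/(cμ) = 40.57/(6·15.65) = 40.57/93.90 = 0.4321

Final: 0.4321


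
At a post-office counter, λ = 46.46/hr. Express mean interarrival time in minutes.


Mean interarrival time = 1/λ = 1/46.46 hour = 0.02152 hour
In minutes: 0.02152 × 60 = 1.2914 min

Final: 1.2914 min


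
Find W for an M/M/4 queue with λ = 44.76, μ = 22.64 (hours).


a = 1.9770; ρ = 0.4943; P₀ = 0.133726
Lq = P₀·a^c·ρ/(c!(1−ρ)²) = 0.16450
Wq = Lq/λ = 0.16450/44.76 = 0.003675 hr
W = Wq + 1/μ = 0.003675 + 0.04417 = 0.04784 hr

Final: 0.04784 hr


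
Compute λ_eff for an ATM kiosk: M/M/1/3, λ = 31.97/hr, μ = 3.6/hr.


ρ = 8.8806; P_K = (1−ρ)ρ^3/(1−ρ^4) = 0.887537
λ_eff = λ(1 − P_K) = 31.97·(1 − 0.887537) = 31.97·0.112463 = 3.5954 /hr

Final: 3.5954 /hr


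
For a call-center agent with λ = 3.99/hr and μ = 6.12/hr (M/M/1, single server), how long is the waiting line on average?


ρ = 3.99/6.12 = 0.6520
Lq = ρ²/(1−ρ) = 0.4251/0.3480 = 1.2213

Final: 1.2213


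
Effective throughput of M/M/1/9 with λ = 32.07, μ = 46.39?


ρ = 0.6913; P_K = (1−ρ)ρ^9/(1−ρ^10) = 0.011417
λ_eff = λ(1 − P_K) = 32.07·(1 − 0.011417) = 32.07·0.988583 = 31.7039 /hr

Final: 31.7039 /hr


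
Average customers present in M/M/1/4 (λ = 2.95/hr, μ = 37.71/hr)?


ρ = 2.95/37.71 = 0.07823
L = ρ[1 − (K+1)ρ^K + Kρ^(K+1)] / [(1−ρ)(1−ρ^(K+1))]
Numerator: 0.07823·(1 − 5·0.00003745 + 4·0.000002930) = 0.078215
Denominator: (0.9218)·(0.999997) = 0.921769
L = 0.078215/0.921769 = 0.08485

Final: 0.08485


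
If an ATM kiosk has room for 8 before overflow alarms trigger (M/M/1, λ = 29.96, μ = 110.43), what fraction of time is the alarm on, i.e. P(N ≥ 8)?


ρ = 29.96/110.43 = 0.2713
P(N ≥ n) = ρ^n = 0.2713^8 = 0.00002935

Final: 0.00002935


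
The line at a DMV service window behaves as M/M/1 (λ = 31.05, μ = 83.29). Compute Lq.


ρ = 31.05/83.29 = 0.3728
Lq = ρ²/(1−ρ) = 0.1390/0.6272 = 0.2216

Final: 0.2216


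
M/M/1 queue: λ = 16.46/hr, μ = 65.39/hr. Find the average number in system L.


ρ = λ/μ = 16.46/65.39 = 0.2517
L = ρ/(1−ρ) = 0.2517/(1 − 0.2517) = 0.2517/0.7483 = 0.3364

Final: 0.3364


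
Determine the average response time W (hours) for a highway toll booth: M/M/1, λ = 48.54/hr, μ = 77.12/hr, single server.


W = 1/(μ−λ) = 1/(77.12 − 48.54) = 1/28.58 = 0.03499 hr

Final: 0.03499 hr


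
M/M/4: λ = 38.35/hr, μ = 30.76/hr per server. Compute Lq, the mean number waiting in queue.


a = λ/μ = 1.2467; ρ = a/4 = 0.3117
P₀ = 0.286272
Lq = P₀·a^c·ρ / (c!·(1−ρ)²) = 0.286272·2.41611·0.3117/(24·0.47377)
= 0.01896

Final: 0.01896


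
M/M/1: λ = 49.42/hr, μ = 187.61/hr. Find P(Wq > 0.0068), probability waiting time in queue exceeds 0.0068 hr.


ρ = 49.42/187.61 = 0.2634
P(Wq > t) = ρ·e^{−(μ−λ)t} = 0.2634·e^{−0.9397}
= 0.2634·0.390748 = 0.102930

Final: 0.102930


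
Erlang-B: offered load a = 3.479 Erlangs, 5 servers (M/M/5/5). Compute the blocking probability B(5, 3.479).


B(c,a) = (a^c/c!) / Σ_{k=0}^{c} a^k/k!
a^5/5! = 4.247084
Σ terms (k=0..5): 1.00000 + 3.47900 + 6.05172 + 7.01798 + 6.10389 + 4.24708 = 27.899670
B = 4.247084/27.899670 = 0.152227

Final: 0.152227


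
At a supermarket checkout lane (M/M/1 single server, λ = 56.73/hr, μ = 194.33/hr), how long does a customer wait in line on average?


ρ = 56.73/194.33 = 0.2919
Wq = ρ/(μ−λ) = 0.2919/(194.33 − 56.73) = 0.2919/137.60 = 0.002122 hr

Final: 0.002122 hr


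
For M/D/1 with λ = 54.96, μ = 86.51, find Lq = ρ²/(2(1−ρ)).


ρ = 54.96/86.51 = 0.6353
M/D/1: Lq = ρ²/(2(1−ρ)) = 0.4036/(2·0.3647) = 0.55335

Final: 0.55335


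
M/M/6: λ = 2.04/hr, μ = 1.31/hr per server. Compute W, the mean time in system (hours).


a = 1.5573; ρ = 0.2595; P₀ = 0.210648
Lq = P₀·a^c·ρ/(c!(1−ρ)²) = 0.001975
Wq = Lq/λ = 0.001975/2.04 = 0.0009682 hr
W = Wq + 1/μ = 0.0009682 + 0.76336 = 0.76433 hr

Final: 0.76433 hr


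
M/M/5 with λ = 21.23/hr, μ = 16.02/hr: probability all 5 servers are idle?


a = λ/μ = 21.23/16.02 = 1.3252; ρ = a/c = 0.2650
Σ_{k=0}^{4} a^k/k! (terms k=0..4) = 1.00000 + 1.32522 + 0.87810 + 0.38789 + 0.12851 = 3.71972
Tail: a^5/(5!(1−ρ)) = 4.08731/(120·0.7350) = 0.04634
P₀ = 1/(3.71972 + 0.04634) = 1/3.76607 = 0.265529

Final: 0.265529


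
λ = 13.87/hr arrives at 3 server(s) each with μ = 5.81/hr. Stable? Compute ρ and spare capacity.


Total capacity cμ = 3·5.81 = 17.43/hr
ρ = λ/(cμ) = 13.87/17.43 = 0.7958
Stable ⇔ ρ < 1: YES
Spare capacity = cμ − λ = 17.43 − 13.87 = 3.56/hr

Final: ρ = 0.7958; stable; margin = 3.56/hr


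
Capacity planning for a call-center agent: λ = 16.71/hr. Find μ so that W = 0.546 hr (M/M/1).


W = 1/(μ−λ) ⇒ μ − λ = 1/W = 1/0.546 = 1.8315
μ = λ + 1/W = 16.71 + 1.8315 = 18.5415 per hr

Final: 18.5415 /hr


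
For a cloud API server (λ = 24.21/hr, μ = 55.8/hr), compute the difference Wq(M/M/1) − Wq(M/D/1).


ρ = 24.21/55.8 = 0.4339
Wq(M/M/1) = ρ/(μ−λ) = 0.4339/31.59 = 0.01373 hr
Wq(M/D/1) = ρ/(2(μ−λ)) = 0.006867 hr
Savings = 0.01373 − 0.006867 = 0.006867 hr

Final: 0.006867 hr


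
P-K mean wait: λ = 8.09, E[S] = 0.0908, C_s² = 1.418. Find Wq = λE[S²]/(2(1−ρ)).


ρ = λ·E[S] = 8.09·0.0908 = 0.7346
E[S²] = E[S]²(1+C_s²) = 0.0908²·(1+1.418) = 0.019936
Wq = λ·E[S²]/(2(1−ρ)) = 8.09·0.019936/(2·0.2654) = 0.30381 hr

Final: 0.30381 hr


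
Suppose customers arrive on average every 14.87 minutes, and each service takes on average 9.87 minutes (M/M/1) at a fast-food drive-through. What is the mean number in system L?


λ = 60/14.87 = 4.0350 /hr
μ = 60/9.87 = 6.0790 /hr
ρ = λ/μ = 4.0350/6.0790 = 0.6638
L = ρ/(1−ρ) = 0.6638/0.3362 = 1.9740

Final: 1.9740


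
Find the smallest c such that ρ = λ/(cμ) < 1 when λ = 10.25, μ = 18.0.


Stability requires cμ > λ ⇔ c > λ/μ.
λ/μ = 10.25/18.0 = 0.5694
Minimum integer c = ⌊0.5694⌋ + 1 = 1
Check: 1·18.0 = 18.00 > 10.25, while 0·18.0 = 0.00 ≤ 10.25

Final: 1 servers


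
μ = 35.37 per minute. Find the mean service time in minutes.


Mean service time = 1/μ = 1/35.37 minute = 0.02827 minute
In minutes: 0.02827 × 1 = 0.02827 min

Final: 0.02827 min


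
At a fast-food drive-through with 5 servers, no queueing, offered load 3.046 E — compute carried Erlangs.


B(5,3.046) = 0.114002 (Erlang-B)
Carried load = a(1 − B) = 3.046·(1 − 0.114002) = 3.046·0.885998 = 2.6988 E

Final: 2.6988 Erlangs


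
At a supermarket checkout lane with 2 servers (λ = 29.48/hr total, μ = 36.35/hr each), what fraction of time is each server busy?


ρ = λ/(cμ) = 29.48/(2·36.35) = 29.48/72.70 = 0.4055

Final: 0.4055


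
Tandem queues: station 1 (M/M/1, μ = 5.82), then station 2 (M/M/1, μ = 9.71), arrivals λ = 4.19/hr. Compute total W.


Each node sees arrival rate λ = 4.19/hr (tandem ⇒ throughput preserved).
W₁ = 1/(μ₁−λ) = 1/(5.82−4.19) = 0.61350 hr
W₂ = 1/(μ₂−λ) = 1/(9.71−4.19) = 0.18116 hr
W_total = W₁ + W₂ = 0.61350 + 0.18116 = 0.79466 hr

Final: 0.79466 hr


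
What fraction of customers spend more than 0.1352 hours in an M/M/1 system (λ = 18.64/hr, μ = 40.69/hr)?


W ~ Exponential(μ−λ) for M/M/1.
μ − λ = 40.69 − 18.64 = 22.0500
P(W > t) = e^{−(μ−λ)t} = e^{−2.9812} = 0.050734

Final: 0.050734


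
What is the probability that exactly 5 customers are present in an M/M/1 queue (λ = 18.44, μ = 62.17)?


ρ = 18.44/62.17 = 0.2966
P_n = (1−ρ)·ρ^n = (1 − 0.2966)·0.2966^5 = 0.7034·0.002296 = 0.001615

Final: 0.001615


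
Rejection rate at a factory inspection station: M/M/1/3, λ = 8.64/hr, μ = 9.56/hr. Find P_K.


ρ = λ/μ = 8.64/9.56 = 0.9038
P_K = (1−ρ)ρ^K/(1−ρ^(K+1)) = (0.09623·0.738189)/(1 − 0.667150)
= 0.071039/0.332850 = 0.213427

Final: 0.213427


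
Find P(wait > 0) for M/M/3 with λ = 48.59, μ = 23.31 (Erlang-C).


a = λ/μ = 2.0845; ρ = a/3 = 0.6948
P₀ = 0.098001 (from M/M/c formula)
C(c,a) = [a^c/(c!(1−ρ))]·P₀ = [9.05762/(6·0.3052)]·0.098001
= 4.94688·0.098001 = 0.484799

Final: 0.484799


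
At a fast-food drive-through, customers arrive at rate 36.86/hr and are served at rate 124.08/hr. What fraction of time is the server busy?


ρ = λ/μ = 36.86/124.08 = 0.2971

Final: 0.2971


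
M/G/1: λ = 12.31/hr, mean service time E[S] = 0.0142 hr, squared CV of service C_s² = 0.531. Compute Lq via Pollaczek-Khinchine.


ρ = λ·E[S] = 12.31·0.0142 = 0.1748
Lq = ρ²(1+C_s²)/(2(1−ρ)) = 0.03056·(1+0.531)/(2·0.8252)
= 0.03056·1.5310/1.6504 = 0.02835

Final: 0.02835


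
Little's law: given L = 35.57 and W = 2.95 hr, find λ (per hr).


λ = L/W = 35.57/2.95 = 12.0576 /hr

Final: 12.0576 /hr


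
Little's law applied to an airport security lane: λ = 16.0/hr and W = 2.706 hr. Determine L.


L = λW = 16.0·2.706 = 43.2960

Final: 43.2960


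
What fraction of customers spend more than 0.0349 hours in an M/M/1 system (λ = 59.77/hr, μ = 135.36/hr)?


W ~ Exponential(μ−λ) for M/M/1.
μ − λ = 135.36 − 59.77 = 75.5900
P(W > t) = e^{−(μ−λ)t} = e^{−2.6381} = 0.071498

Final: 0.071498


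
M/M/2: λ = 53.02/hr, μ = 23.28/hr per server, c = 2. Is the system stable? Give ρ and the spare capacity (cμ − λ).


Total capacity cμ = 2·23.28 = 46.56/hr
ρ = λ/(cμ) = 53.02/46.56 = 1.1387
Stable ⇔ ρ < 1: NO
Spare capacity = cμ − λ = 46.56 − 53.02 = -6.46/hr

Final: ρ = 1.1387; unstable; margin = -6.46/hr


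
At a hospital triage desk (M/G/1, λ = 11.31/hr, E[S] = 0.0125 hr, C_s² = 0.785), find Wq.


ρ = λ·E[S] = 11.31·0.0125 = 0.1414
E[S²] = E[S]²(1+C_s²) = 0.0125²·(1+0.785) = 0.0002789
Wq = λ·E[S²]/(2(1−ρ)) = 11.31·0.0002789/(2·0.8586) = 0.001837 hr

Final: 0.001837 hr


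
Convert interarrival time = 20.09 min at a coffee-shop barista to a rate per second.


λ = 1/(interarrival time) in consistent units.
1 second = 0.0166667 min, so λ = 0.0166667/20.09 = 0.0008296 per second

Final: 0.0008296 /sec


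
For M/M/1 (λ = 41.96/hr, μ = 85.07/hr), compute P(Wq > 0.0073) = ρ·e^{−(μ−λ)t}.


ρ = 41.96/85.07 = 0.4932
P(Wq > t) = ρ·e^{−(μ−λ)t} = 0.4932·e^{−0.3147}
= 0.4932·0.730006 = 0.360069

Final: 0.360069


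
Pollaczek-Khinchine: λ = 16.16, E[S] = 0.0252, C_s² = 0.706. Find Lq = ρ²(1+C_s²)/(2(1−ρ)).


ρ = λ·E[S] = 16.16·0.0252 = 0.4072
Lq = ρ²(1+C_s²)/(2(1−ρ)) = 0.1658·(1+0.706)/(2·0.5928)
= 0.1658·1.7060/1.1855 = 0.23864

Final: 0.23864


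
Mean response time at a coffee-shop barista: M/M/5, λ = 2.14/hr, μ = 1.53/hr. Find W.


a = 1.3987; ρ = 0.2797; P₀ = 0.246650
Lq = P₀·a^c·ρ/(c!(1−ρ)²) = 0.005933
Wq = Lq/λ = 0.005933/2.14 = 0.002772 hr
W = Wq + 1/μ = 0.002772 + 0.65359 = 0.65637 hr

Final: 0.65637 hr


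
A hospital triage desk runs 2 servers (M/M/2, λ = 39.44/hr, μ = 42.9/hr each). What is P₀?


a = λ/μ = 39.44/42.9 = 0.9193; ρ = a/c = 0.4597
Σ_{k=0}^{1} a^k/k! (terms k=0..1) = 1.00000 + 0.91935 = 1.91935
Tail: a^2/(2!(1−ρ)) = 0.84520/(2·0.5403) = 0.78212
P₀ = 1/(1.91935 + 0.78212) = 1/2.70147 = 0.370169

Final: 0.370169


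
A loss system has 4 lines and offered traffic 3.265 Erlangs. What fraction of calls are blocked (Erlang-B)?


B(c,a) = (a^c/c!) / Σ_{k=0}^{c} a^k/k!
a^4/4! = 4.735017
Σ terms (k=0..4): 1.00000 + 3.26500 + 5.33011 + 5.80094 + 4.73502 = 20.131068
B = 4.735017/20.131068 = 0.235209

Final: 0.235209


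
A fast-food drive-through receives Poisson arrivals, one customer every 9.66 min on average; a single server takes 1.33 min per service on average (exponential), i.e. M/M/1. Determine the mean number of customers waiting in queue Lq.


λ = 60/9.66 = 6.2112 /hr
μ = 60/1.33 = 45.1128 /hr
ρ = λ/μ = 6.2112/45.1128 = 0.1377
Lq = ρ²/(1−ρ) = 0.01896/0.8623 = 0.02198

Final: 0.02198


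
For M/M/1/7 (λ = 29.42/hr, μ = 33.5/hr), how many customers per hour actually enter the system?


ρ = 0.8782; P_K = (1−ρ)ρ^7/(1−ρ^8) = 0.075936
λ_eff = λ(1 − P_K) = 29.42·(1 − 0.075936) = 29.42·0.924064 = 27.1860 /hr

Final: 27.1860 /hr


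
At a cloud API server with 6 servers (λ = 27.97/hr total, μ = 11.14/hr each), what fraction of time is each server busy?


ρ = λ/(cμ) = 27.97/(6·11.14) = 27.97/66.84 = 0.4185

Final: 0.4185


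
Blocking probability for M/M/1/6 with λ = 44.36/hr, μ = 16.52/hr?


ρ = λ/μ = 44.36/16.52 = 2.6852
P_K = (1−ρ)ρ^K/(1−ρ^(K+1)) = (-1.6852·374.877148)/(1 − 1006.631373)
= -631.754225/-1005.631373 = 0.628217

Final: 0.628217


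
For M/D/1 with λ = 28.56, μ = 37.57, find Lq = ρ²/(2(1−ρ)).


ρ = 28.56/37.57 = 0.7602
M/D/1: Lq = ρ²/(2(1−ρ)) = 0.5779/(2·0.2398) = 1.20482

Final: 1.20482


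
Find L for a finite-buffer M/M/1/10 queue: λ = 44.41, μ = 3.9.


ρ = 44.41/3.9 = 11.3872
L = ρ[1 − (K+1)ρ^K + Kρ^(K+1)] / [(1−ρ)(1−ρ^(K+1))]
Numerator: 11.3872·(1 − 11·36657400250.261124 + 10·417424396183.101685) = 42941196858642.250000
Denominator: (-10.3872)·(-417424396182.101685) = 4335862125471.009277
L = 42941196858642.250000/4335862125471.009277 = 9.9037

Final: 9.9037


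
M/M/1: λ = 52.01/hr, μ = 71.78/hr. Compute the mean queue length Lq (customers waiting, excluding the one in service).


ρ = 52.01/71.78 = 0.7246
Lq = ρ²/(1−ρ) = 0.5250/0.2754 = 1.9062

Final: 1.9062


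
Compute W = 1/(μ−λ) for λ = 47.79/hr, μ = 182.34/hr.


W = 1/(μ−λ) = 1/(182.34 − 47.79) = 1/134.55 = 0.007432 hr

Final: 0.007432 hr


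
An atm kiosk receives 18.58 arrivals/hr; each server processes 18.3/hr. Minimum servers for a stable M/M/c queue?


Stability requires cμ > λ ⇔ c > λ/μ.
λ/μ = 18.58/18.3 = 1.0153
Minimum integer c = ⌊1.0153⌋ + 1 = 2
Check: 2·18.3 = 36.60 > 18.58, while 1·18.3 = 18.30 ≤ 18.58

Final: 2 servers


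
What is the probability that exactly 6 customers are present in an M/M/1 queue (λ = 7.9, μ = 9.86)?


ρ = 7.9/9.86 = 0.8012
P_n = (1−ρ)·ρ^n = (1 − 0.8012)·0.8012^6 = 0.1988·0.264546 = 0.052587

Final: 0.052587


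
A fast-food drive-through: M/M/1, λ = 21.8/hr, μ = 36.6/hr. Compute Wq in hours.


ρ = 21.8/36.6 = 0.5956
Wq = ρ/(μ−λ) = 0.5956/(36.6 − 21.8) = 0.5956/14.80 = 0.04025 hr

Final: 0.04025 hr


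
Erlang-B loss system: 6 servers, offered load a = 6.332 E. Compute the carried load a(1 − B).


B(6,6.332) = 0.287826 (Erlang-B)
Carried load = a(1 − B) = 6.332·(1 − 0.287826) = 6.332·0.712174 = 4.5095 E

Final: 4.5095 Erlangs


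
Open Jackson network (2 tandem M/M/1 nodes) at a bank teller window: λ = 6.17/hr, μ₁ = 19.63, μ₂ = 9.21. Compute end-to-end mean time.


Each node sees arrival rate λ = 6.17/hr (tandem ⇒ throughput preserved).
W₁ = 1/(μ₁−λ) = 1/(19.63−6.17) = 0.07429 hr
W₂ = 1/(μ₂−λ) = 1/(9.21−6.17) = 0.32895 hr
W_total = W₁ + W₂ = 0.07429 + 0.32895 = 0.40324 hr

Final: 0.40324 hr


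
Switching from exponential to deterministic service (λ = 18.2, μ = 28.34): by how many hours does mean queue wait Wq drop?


ρ = 18.2/28.34 = 0.6422
Wq(M/M/1) = ρ/(μ−λ) = 0.6422/10.14 = 0.06333 hr
Wq(M/D/1) = ρ/(2(μ−λ)) = 0.03167 hr
Savings = 0.06333 − 0.03167 = 0.03167 hr

Final: 0.03167 hr


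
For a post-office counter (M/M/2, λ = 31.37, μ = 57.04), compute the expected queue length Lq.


a = λ/μ = 0.5500; ρ = a/2 = 0.2750
P₀ = 0.568649
Lq = P₀·a^c·ρ / (c!·(1−ρ)²) = 0.568649·0.30246·0.2750/(2·0.52565)
= 0.04499

Final: 0.04499


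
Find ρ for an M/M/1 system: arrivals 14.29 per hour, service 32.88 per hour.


ρ = λ/μ = 14.29/32.88 = 0.4346

Final: 0.4346


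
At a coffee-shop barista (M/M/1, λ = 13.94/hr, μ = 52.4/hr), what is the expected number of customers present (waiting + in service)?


ρ = λ/μ = 13.94/52.4 = 0.2660
L = ρ/(1−ρ) = 0.2660/(1 − 0.2660) = 0.2660/0.7340 = 0.3625

Final: 0.3625


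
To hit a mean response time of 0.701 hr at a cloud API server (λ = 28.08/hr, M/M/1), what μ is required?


W = 1/(μ−λ) ⇒ μ − λ = 1/W = 1/0.701 = 1.4265
μ = λ + 1/W = 28.08 + 1.4265 = 29.5065 per hr

Final: 29.5065 /hr


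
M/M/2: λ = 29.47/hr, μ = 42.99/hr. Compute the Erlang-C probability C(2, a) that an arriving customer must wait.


a = λ/μ = 0.6855; ρ = a/2 = 0.3428
P₀ = 0.489476 (from M/M/c formula)
C(c,a) = [a^c/(c!(1−ρ))]·P₀ = [0.46992/(2·0.6572)]·0.489476
= 0.35749·0.489476 = 0.174984

Final: 0.174984


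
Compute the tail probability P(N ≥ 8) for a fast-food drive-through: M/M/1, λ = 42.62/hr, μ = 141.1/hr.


ρ = 42.62/141.1 = 0.3021
P(N ≥ n) = ρ^n = 0.3021^8 = 0.00006929

Final: 0.00006929


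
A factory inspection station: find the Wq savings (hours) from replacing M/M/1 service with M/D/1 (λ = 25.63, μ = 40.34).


ρ = 25.63/40.34 = 0.6353
Wq(M/M/1) = ρ/(μ−λ) = 0.6353/14.71 = 0.04319 hr
Wq(M/D/1) = ρ/(2(μ−λ)) = 0.02160 hr
Savings = 0.04319 − 0.02160 = 0.02160 hr

Final: 0.02160 hr


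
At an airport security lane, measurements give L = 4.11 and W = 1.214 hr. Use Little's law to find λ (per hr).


λ = L/W = 4.11/1.214 = 3.3855 /hr

Final: 3.3855 /hr


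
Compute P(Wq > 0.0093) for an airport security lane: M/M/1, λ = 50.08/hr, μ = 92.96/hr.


ρ = 50.08/92.96 = 0.5387
P(Wq > t) = ρ·e^{−(μ−λ)t} = 0.5387·e^{−0.3988}
= 0.5387·0.671136 = 0.361558

Final: 0.361558


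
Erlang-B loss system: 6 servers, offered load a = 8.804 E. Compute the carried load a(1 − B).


B(6,8.804) = 0.431131 (Erlang-B)
Carried load = a(1 − B) = 8.804·(1 − 0.431131) = 8.804·0.568869 = 5.0083 E

Final: 5.0083 Erlangs


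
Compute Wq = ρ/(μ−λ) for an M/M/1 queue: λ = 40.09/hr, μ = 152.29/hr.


ρ = 40.09/152.29 = 0.2632
Wq = ρ/(μ−λ) = 0.2632/(152.29 − 40.09) = 0.2632/112.20 = 0.002346 hr

Final: 0.002346 hr


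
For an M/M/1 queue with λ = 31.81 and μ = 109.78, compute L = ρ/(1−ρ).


ρ = λ/μ = 31.81/109.78 = 0.2898
L = ρ/(1−ρ) = 0.2898/(1 − 0.2898) = 0.2898/0.7102 = 0.4080

Final: 0.4080


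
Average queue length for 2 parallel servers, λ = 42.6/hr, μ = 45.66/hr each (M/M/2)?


a = λ/μ = 0.9330; ρ = a/2 = 0.4665
P₀ = 0.363799
Lq = P₀·a^c·ρ / (c!·(1−ρ)²) = 0.363799·0.87046·0.4665/(2·0.28463)
= 0.25950

Final: 0.25950


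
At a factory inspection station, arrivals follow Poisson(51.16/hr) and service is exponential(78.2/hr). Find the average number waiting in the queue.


ρ = 51.16/78.2 = 0.6542
Lq = ρ²/(1−ρ) = 0.4280/0.3458 = 1.2378

Final: 1.2378


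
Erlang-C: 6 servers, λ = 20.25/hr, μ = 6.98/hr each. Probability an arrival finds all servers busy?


a = λ/μ = 2.9011; ρ = a/6 = 0.4835
P₀ = 0.054210 (from M/M/c formula)
C(c,a) = [a^c/(c!(1−ρ))]·P₀ = [596.23522/(720·0.5165)]·0.054210
= 1.60338·0.054210 = 0.086919

Final: 0.086919


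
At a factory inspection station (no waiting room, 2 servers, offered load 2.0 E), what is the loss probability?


B(c,a) = (a^c/c!) / Σ_{k=0}^{c} a^k/k!
a^2/2! = 2.000000
Σ terms (k=0..2): 1.00000 + 2.00000 + 2.00000 = 5.000000
B = 2.000000/5.000000 = 0.400000

Final: 0.400000


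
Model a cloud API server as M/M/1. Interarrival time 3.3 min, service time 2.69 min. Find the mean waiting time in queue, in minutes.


λ = 60/3.3 = 18.1818 /hr
μ = 60/2.69 = 22.3048 /hr
ρ = λ/μ = 18.1818/22.3048 = 0.8152
Wq = ρ/(μ−λ) = 0.8152/(22.3048−18.1818) = 0.19771 hr
In minutes: 0.19771·60 = 11.862 min

Final: 11.862 min


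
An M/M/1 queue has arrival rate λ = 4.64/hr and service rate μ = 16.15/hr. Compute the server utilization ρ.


ρ = λ/μ = 4.64/16.15 = 0.2873

Final: 0.2873


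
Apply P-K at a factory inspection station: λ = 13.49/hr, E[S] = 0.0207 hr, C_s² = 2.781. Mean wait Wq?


ρ = λ·E[S] = 13.49·0.0207 = 0.2792
E[S²] = E[S]²(1+C_s²) = 0.0207²·(1+2.781) = 0.001620
Wq = λ·E[S²]/(2(1−ρ)) = 13.49·0.001620/(2·0.7208) = 0.01516 hr

Final: 0.01516 hr


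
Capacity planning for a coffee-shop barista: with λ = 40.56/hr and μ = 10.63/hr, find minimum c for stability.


Stability requires cμ > λ ⇔ c > λ/μ.
λ/μ = 40.56/10.63 = 3.8156
Minimum integer c = ⌊3.8156⌋ + 1 = 4
Check: 4·10.63 = 42.52 > 40.56, while 3·10.63 = 31.89 ≤ 40.56

Final: 4 servers


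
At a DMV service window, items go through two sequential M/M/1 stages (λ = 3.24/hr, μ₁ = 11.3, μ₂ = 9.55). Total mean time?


Each node sees arrival rate λ = 3.24/hr (tandem ⇒ throughput preserved).
W₁ = 1/(μ₁−λ) = 1/(11.3−3.24) = 0.12407 hr
W₂ = 1/(μ₂−λ) = 1/(9.55−3.24) = 0.15848 hr
W_total = W₁ + W₂ = 0.12407 + 0.15848 = 0.28255 hr

Final: 0.28255 hr
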